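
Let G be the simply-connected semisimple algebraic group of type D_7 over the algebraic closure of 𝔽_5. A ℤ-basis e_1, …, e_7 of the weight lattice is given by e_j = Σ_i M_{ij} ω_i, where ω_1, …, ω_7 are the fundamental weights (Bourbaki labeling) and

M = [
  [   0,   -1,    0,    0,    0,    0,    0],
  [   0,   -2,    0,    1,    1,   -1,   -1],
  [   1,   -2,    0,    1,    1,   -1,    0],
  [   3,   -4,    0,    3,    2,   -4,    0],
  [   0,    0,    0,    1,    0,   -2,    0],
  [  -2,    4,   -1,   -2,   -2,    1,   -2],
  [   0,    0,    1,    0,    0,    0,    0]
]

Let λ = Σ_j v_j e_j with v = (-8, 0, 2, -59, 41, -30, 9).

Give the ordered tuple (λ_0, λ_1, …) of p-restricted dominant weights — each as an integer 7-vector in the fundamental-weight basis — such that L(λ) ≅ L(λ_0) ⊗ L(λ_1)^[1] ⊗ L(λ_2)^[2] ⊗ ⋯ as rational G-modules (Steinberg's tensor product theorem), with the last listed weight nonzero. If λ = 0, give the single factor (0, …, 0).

((0, 3, 4, 1, 1, 2, 2),)

In the fundamental-weight basis, λ has coordinates c = M·v (v = (-8, 0, 2, -59, 41, -30, 9)):
  c_1 = (0)·(-8) + (-1)·(0) + (0)·(2) + (0)·(-59) + (0)·(41) + (0)·(-30) + (0)·(9) = 0
  c_2 = (0)·(-8) + (-2)·(0) + (0)·(2) + (1)·(-59) + (1)·(41) + (-1)·(-30) + (-1)·(9) = 3
  c_3 = (1)·(-8) + (-2)·(0) + (0)·(2) + (1)·(-59) + (1)·(41) + (-1)·(-30) + (0)·(9) = 4
  c_4 = (3)·(-8) + (-4)·(0) + (0)·(2) + (3)·(-59) + (2)·(41) + (-4)·(-30) + (0)·(9) = 1
  c_5 = (0)·(-8) + (0)·(0) + (0)·(2) + (1)·(-59) + (0)·(41) + (-2)·(-30) + (0)·(9) = 1
  c_6 = (-2)·(-8) + (4)·(0) + (-1)·(2) + (-2)·(-59) + (-2)·(41) + (1)·(-30) + (-2)·(9) = 2
  c_7 = (0)·(-8) + (0)·(0) + (1)·(2) + (0)·(-59) + (0)·(41) + (0)·(-30) + (0)·(9) = 2
Writing each c_i in base p = 5:
  c_1 = 0
  c_2 = 3 = 3·5^0
  c_3 = 4 = 4·5^0
  c_4 = 1 = 1·5^0
  c_5 = 1 = 1·5^0
  c_6 = 2 = 2·5^0
  c_7 = 2 = 2·5^0
p-restricted factor λ_0 = (0, 3, 4, 1, 1, 2, 2)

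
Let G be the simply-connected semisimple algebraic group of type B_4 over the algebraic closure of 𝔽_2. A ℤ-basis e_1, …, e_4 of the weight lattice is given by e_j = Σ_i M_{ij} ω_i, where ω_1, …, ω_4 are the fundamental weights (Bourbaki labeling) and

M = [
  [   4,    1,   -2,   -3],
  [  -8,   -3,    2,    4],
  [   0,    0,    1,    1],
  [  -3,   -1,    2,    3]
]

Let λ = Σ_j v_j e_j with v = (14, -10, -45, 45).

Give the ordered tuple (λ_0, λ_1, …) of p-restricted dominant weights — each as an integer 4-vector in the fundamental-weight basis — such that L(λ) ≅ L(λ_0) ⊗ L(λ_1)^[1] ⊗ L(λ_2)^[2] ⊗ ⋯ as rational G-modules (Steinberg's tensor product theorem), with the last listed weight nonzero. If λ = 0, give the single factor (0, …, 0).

Compute c_i = Σ_j M_{ij} v_j with v = (14, -10, -45, 45):
  c_1 = 4·14 + (1)·(-10) + (-2)·(-45) + (-3)·(45) = 1
  c_2 = (-8)·(14) + (-3)·(-10) + (2)·(-45) + 4·45 = 8
  c_3 = 0·14 + (0)·(-10) + (1)·(-45) + 1·45 = 0
  c_4 = (-3)·(14) + (-1)·(-10) + (2)·(-45) + 3·45 = 13
Writing each c_i in base p = 2:
  c_1 = 1 = 1·2^0
  c_2 = 8 = 0·2^0 + 0·2^1 + 0·2^2 + 1·2^3
  c_3 = 0
  c_4 = 13 = 1·2^0 + 0·2^1 + 1·2^2 + 1·2^3
λ_0 = (1, 0, 0, 1)
λ_1 = (0, 0, 0, 0)
λ_2 = (0, 0, 0, 1)
λ_3 = (0, 1, 0, 1)

((1, 0, 0, 1), (0, 0, 0, 0), (0, 0, 0, 1), (0, 1, 0, 1))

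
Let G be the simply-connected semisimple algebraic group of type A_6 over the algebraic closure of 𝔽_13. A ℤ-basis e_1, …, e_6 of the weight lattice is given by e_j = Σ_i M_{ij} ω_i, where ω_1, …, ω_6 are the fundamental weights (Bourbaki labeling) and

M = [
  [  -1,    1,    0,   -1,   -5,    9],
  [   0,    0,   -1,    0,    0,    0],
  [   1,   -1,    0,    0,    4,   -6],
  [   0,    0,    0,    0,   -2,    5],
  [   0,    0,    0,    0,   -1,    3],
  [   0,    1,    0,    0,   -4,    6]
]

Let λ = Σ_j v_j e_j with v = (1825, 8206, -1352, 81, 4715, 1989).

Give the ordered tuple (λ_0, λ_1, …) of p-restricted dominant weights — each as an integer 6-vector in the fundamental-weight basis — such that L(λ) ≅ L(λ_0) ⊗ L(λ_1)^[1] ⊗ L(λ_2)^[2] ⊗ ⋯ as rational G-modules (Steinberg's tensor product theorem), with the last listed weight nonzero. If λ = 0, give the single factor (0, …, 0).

Converting to the ω-basis (c_i = row i of M dotted with v = (1825, 8206, -1352, 81, 4715, 1989)):
  c_1 = -1*1825 + 1*8206 + 0*-1352 + -1*81 + -5*4715 + 9*1989 = 626
  c_2 = 0*1825 + 0*8206 + -1*-1352 + 0*81 + 0*4715 + 0*1989 = 1352
  c_3 = 1*1825 + -1*8206 + 0*-1352 + 0*81 + 4*4715 + -6*1989 = 545
  c_4 = 0*1825 + 0*8206 + 0*-1352 + 0*81 + -2*4715 + 5*1989 = 515
  c_5 = 0*1825 + 0*8206 + 0*-1352 + 0*81 + -1*4715 + 3*1989 = 1252
  c_6 = 0*1825 + 1*8206 + 0*-1352 + 0*81 + -4*4715 + 6*1989 = 1280
Writing each c_i in base p = 13:
  c_1 = 626 = 2·13^0 + 9·13^1 + 3·13^2
  c_2 = 1352 = 0·13^0 + 0·13^1 + 8·13^2
  c_3 = 545 = 12·13^0 + 2·13^1 + 3·13^2
  c_4 = 515 = 8·13^0 + 0·13^1 + 3·13^2
  c_5 = 1252 = 4·13^0 + 5·13^1 + 7·13^2
  c_6 = 1280 = 6·13^0 + 7·13^1 + 7·13^2
λ_0 = (2, 0, 12, 8, 4, 6)
λ_1 = (9, 0, 2, 0, 5, 7)
λ_2 = (3, 8, 3, 3, 7, 7)

((2, 0, 12, 8, 4, 6), (9, 0, 2, 0, 5, 7), (3, 8, 3, 3, 7, 7))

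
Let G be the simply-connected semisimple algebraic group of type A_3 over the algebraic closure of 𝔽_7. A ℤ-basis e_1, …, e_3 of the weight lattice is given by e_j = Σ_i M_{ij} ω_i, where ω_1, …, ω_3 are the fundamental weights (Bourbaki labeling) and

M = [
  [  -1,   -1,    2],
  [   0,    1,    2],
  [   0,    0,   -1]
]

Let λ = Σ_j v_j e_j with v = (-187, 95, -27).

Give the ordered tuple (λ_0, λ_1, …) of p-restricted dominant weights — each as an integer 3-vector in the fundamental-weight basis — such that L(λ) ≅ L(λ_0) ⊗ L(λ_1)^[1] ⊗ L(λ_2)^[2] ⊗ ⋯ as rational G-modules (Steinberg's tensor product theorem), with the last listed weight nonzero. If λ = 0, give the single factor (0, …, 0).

((3, 6, 6), (5, 5, 3))

Change of basis e → ω: c = M·v where v = (-187, 95, -27):
  c_1 = -1*-187 + -1*95 + 2*-27 = 38
  c_2 = 0*-187 + 1*95 + 2*-27 = 41
  c_3 = 0*-187 + 0*95 + -1*-27 = 27
Base-7 expansion of each c_i:
  c_1 = 38 = 3·7^0 + 5·7^1
  c_2 = 41 = 6·7^0 + 5·7^1
  c_3 = 27 = 6·7^0 + 3·7^1
Factor λ_0 = (3, 6, 6)
Factor λ_1 = (5, 5, 3)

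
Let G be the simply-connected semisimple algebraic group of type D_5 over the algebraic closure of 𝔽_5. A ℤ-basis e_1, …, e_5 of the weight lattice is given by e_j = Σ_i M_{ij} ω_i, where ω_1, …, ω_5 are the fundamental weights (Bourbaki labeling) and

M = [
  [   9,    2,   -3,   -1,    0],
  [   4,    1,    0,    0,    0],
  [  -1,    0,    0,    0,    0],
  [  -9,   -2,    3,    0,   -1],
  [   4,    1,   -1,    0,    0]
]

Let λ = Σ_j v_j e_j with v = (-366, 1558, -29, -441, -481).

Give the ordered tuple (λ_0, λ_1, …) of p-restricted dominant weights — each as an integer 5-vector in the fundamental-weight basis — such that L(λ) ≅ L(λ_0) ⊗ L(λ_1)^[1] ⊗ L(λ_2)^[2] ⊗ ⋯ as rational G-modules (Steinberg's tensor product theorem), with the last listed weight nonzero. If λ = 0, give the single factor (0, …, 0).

In the fundamental-weight basis, λ has coordinates c = M·v (v = (-366, 1558, -29, -441, -481)):
  c_1 = 9*-366 + 2*1558 + -3*-29 + -1*-441 + 0*-481 = 350
  c_2 = 4*-366 + 1*1558 + 0*-29 + 0*-441 + 0*-481 = 94
  c_3 = -1*-366 + 0*1558 + 0*-29 + 0*-441 + 0*-481 = 366
  c_4 = -9*-366 + -2*1558 + 3*-29 + 0*-441 + -1*-481 = 572
  c_5 = 4*-366 + 1*1558 + -1*-29 + 0*-441 + 0*-481 = 123
Expand coordinatewise in base 5:
  c_1 = 350 = 0·5^0 + 0·5^1 + 4·5^2 + 2·5^3
  c_2 = 94 = 4·5^0 + 3·5^1 + 3·5^2
  c_3 = 366 = 1·5^0 + 3·5^1 + 4·5^2 + 2·5^3
  c_4 = 572 = 2·5^0 + 4·5^1 + 2·5^2 + 4·5^3
  c_5 = 123 = 3·5^0 + 4·5^1 + 4·5^2
p-restricted factor λ_0 = (0, 4, 1, 2, 3)
p-restricted factor λ_1 = (0, 3, 3, 4, 4)
p-restricted factor λ_2 = (4, 3, 4, 2, 4)
p-restricted factor λ_3 = (2, 0, 2, 4, 0)

((0, 4, 1, 2, 3), (0, 3, 3, 4, 4), (4, 3, 4, 2, 4), (2, 0, 2, 4, 0))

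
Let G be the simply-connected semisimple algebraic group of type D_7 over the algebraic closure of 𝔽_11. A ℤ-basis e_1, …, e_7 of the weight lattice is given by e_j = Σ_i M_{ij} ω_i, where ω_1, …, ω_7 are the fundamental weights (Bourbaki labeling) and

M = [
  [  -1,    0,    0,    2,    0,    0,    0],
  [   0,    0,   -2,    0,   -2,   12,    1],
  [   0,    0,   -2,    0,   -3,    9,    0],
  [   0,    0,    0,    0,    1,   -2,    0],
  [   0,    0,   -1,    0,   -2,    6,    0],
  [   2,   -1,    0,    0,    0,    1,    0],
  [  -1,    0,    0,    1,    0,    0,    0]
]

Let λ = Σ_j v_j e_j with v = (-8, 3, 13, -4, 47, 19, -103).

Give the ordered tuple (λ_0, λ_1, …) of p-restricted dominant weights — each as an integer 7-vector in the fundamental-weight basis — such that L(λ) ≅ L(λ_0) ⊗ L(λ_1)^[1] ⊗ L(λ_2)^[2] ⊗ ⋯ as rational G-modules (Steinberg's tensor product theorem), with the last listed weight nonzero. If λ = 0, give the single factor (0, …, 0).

ω-coordinates c = M·v, v = (-8, 3, 13, -4, 47, 19, -103):
  c_1 = (-1)·(-8) + (0)·(3) + (0)·(13) + (2)·(-4) + (0)·(47) + (0)·(19) + (0)·(-103) = 0
  c_2 = (0)·(-8) + (0)·(3) + (-2)·(13) + (0)·(-4) + (-2)·(47) + (12)·(19) + (1)·(-103) = 5
  c_3 = (0)·(-8) + (0)·(3) + (-2)·(13) + (0)·(-4) + (-3)·(47) + (9)·(19) + (0)·(-103) = 4
  c_4 = (0)·(-8) + (0)·(3) + (0)·(13) + (0)·(-4) + (1)·(47) + (-2)·(19) + (0)·(-103) = 9
  c_5 = (0)·(-8) + (0)·(3) + (-1)·(13) + (0)·(-4) + (-2)·(47) + (6)·(19) + (0)·(-103) = 7
  c_6 = (2)·(-8) + (-1)·(3) + (0)·(13) + (0)·(-4) + (0)·(47) + (1)·(19) + (0)·(-103) = 0
  c_7 = (-1)·(-8) + (0)·(3) + (0)·(13) + (1)·(-4) + (0)·(47) + (0)·(19) + (0)·(-103) = 4
p = 11; digits c_i = Σ_j d_{ij}·11^j, 0 ≤ d_{ij} < 11:
  c_1 = 0
  c_2 = 5 = 5·11^0
  c_3 = 4 = 4·11^0
  c_4 = 9 = 9·11^0
  c_5 = 7 = 7·11^0
  c_6 = 0
  c_7 = 4 = 4·11^0
Factor λ_0 = (0, 5, 4, 9, 7, 0, 4)

((0, 5, 4, 9, 7, 0, 4),)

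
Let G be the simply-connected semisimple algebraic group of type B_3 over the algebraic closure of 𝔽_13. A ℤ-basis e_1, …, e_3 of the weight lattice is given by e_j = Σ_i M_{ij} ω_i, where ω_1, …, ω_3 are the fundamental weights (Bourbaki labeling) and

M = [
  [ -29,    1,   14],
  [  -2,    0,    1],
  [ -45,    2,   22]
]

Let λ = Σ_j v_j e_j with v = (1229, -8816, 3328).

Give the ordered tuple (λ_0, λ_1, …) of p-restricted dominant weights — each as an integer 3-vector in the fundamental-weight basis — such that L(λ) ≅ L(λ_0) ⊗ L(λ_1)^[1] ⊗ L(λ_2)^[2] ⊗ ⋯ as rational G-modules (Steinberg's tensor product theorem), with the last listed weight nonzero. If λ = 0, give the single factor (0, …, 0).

Compute c_i = Σ_j M_{ij} v_j with v = (1229, -8816, 3328):
  c_1 = -29*1229 + 1*-8816 + 14*3328 = 2135
  c_2 = -2*1229 + 0*-8816 + 1*3328 = 870
  c_3 = -45*1229 + 2*-8816 + 22*3328 = 279
p = 13; digits c_i = Σ_j d_{ij}·13^j, 0 ≤ d_{ij} < 13:
  c_1 = 2135 = 3·13^0 + 8·13^1 + 12·13^2
  c_2 = 870 = 12·13^0 + 1·13^1 + 5·13^2
  c_3 = 279 = 6·13^0 + 8·13^1 + 1·13^2
λ_0 = (3, 12, 6)
λ_1 = (8, 1, 8)
λ_2 = (12, 5, 1)

((3, 12, 6), (8, 1, 8), (12, 5, 1))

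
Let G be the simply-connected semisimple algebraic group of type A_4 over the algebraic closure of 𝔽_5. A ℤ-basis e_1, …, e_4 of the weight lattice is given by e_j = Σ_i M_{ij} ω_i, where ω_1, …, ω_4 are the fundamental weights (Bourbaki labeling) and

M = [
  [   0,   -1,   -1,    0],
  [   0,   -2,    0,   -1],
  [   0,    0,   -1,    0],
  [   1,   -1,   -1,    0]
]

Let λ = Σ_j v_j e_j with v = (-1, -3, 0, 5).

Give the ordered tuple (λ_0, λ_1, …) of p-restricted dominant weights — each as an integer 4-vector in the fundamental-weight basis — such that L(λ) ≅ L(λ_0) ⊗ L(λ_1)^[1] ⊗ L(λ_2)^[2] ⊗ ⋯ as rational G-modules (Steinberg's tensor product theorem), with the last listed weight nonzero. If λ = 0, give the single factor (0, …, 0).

Compute c_i = Σ_j M_{ij} v_j with v = (-1, -3, 0, 5):
  c_1 = (0)·(-1) + (-1)·(-3) + (-1)·(0) + (0)·(5) = 3
  c_2 = (0)·(-1) + (-2)·(-3) + (0)·(0) + (-1)·(5) = 1
  c_3 = (0)·(-1) + (0)·(-3) + (-1)·(0) + (0)·(5) = 0
  c_4 = (1)·(-1) + (-1)·(-3) + (-1)·(0) + (0)·(5) = 2
Writing each c_i in base p = 5:
  c_1 = 3 = 3·5^0
  c_2 = 1 = 1·5^0
  c_3 = 0
  c_4 = 2 = 2·5^0
λ_0 = (3, 1, 0, 2)

((3, 1, 0, 2),)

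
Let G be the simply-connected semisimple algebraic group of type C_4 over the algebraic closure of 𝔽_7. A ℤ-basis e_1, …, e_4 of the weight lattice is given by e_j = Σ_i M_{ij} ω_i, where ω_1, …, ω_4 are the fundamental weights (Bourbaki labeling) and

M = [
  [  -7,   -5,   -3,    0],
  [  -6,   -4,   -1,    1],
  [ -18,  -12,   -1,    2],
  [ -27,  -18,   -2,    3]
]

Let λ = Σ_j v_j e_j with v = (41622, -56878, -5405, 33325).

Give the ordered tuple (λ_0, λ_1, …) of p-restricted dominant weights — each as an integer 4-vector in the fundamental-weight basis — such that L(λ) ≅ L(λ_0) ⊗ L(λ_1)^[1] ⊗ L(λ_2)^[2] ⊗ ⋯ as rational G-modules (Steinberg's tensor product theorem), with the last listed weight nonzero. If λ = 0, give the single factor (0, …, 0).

ω-coordinates c = M·v, v = (41622, -56878, -5405, 33325):
  c_1 = (-7)·(41622) + (-5)·(-56878) + (-3)·(-5405) + 0·33325 = 9251
  c_2 = (-6)·(41622) + (-4)·(-56878) + (-1)·(-5405) + 1·33325 = 16510
  c_3 = (-18)·(41622) + (-12)·(-56878) + (-1)·(-5405) + 2·33325 = 5395
  c_4 = (-27)·(41622) + (-18)·(-56878) + (-2)·(-5405) + 3·33325 = 10795
Writing each c_i in base p = 7:
  c_1 = 9251 = 4·7^0 + 5·7^1 + 6·7^2 + 5·7^3 + 3·7^4
  c_2 = 16510 = 4·7^0 + 6·7^1 + 0·7^2 + 6·7^3 + 6·7^4
  c_3 = 5395 = 5·7^0 + 0·7^1 + 5·7^2 + 1·7^3 + 2·7^4
  c_4 = 10795 = 1·7^0 + 2·7^1 + 3·7^2 + 3·7^3 + 4·7^4
Factor λ_0 = (4, 4, 5, 1)
Factor λ_1 = (5, 6, 0, 2)
Factor λ_2 = (6, 0, 5, 3)
Factor λ_3 = (5, 6, 1, 3)
Factor λ_4 = (3, 6, 2, 4)

((4, 4, 5, 1), (5, 6, 0, 2), (6, 0, 5, 3), (5, 6, 1, 3), (3, 6, 2, 4))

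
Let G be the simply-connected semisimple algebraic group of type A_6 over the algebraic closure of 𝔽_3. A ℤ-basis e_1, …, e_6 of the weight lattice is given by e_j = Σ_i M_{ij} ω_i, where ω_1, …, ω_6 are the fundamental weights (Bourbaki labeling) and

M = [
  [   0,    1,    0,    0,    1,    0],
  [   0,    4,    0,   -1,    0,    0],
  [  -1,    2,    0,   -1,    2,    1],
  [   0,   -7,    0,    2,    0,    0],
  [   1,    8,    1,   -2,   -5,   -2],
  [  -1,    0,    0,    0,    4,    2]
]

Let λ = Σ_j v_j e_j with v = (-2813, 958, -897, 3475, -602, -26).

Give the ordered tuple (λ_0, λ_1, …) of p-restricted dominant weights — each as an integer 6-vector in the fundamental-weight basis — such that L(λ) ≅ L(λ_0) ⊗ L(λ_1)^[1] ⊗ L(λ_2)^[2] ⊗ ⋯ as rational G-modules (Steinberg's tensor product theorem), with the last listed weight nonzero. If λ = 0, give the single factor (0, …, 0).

Change of basis e → ω: c = M·v where v = (-2813, 958, -897, 3475, -602, -26):
  c_1 = 0*-2813 + 1*958 + 0*-897 + 0*3475 + 1*-602 + 0*-26 = 356
  c_2 = 0*-2813 + 4*958 + 0*-897 + -1*3475 + 0*-602 + 0*-26 = 357
  c_3 = -1*-2813 + 2*958 + 0*-897 + -1*3475 + 2*-602 + 1*-26 = 24
  c_4 = 0*-2813 + -7*958 + 0*-897 + 2*3475 + 0*-602 + 0*-26 = 244
  c_5 = 1*-2813 + 8*958 + 1*-897 + -2*3475 + -5*-602 + -2*-26 = 66
  c_6 = -1*-2813 + 0*958 + 0*-897 + 0*3475 + 4*-602 + 2*-26 = 353
Base-3 expansion of each c_i:
  c_1 = 356 = 2·3^0 + 1·3^1 + 0·3^2 + 1·3^3 + 1·3^4 + 1·3^5
  c_2 = 357 = 0·3^0 + 2·3^1 + 0·3^2 + 1·3^3 + 1·3^4 + 1·3^5
  c_3 = 24 = 0·3^0 + 2·3^1 + 2·3^2
  c_4 = 244 = 1·3^0 + 0·3^1 + 0·3^2 + 0·3^3 + 0·3^4 + 1·3^5
  c_5 = 66 = 0·3^0 + 1·3^1 + 1·3^2 + 2·3^3
  c_6 = 353 = 2·3^0 + 0·3^1 + 0·3^2 + 1·3^3 + 1·3^4 + 1·3^5
λ_0 = (2, 0, 0, 1, 0, 2)
λ_1 = (1, 2, 2, 0, 1, 0)
λ_2 = (0, 0, 2, 0, 1, 0)
λ_3 = (1, 1, 0, 0, 2, 1)
λ_4 = (1, 1, 0, 0, 0, 1)
λ_5 = (1, 1, 0, 1, 0, 1)

((2, 0, 0, 1, 0, 2), (1, 2, 2, 0, 1, 0), (0, 0, 2, 0, 1, 0), (1, 1, 0, 0, 2, 1), (1, 1, 0, 0, 0, 1), (1, 1, 0, 1, 0, 1))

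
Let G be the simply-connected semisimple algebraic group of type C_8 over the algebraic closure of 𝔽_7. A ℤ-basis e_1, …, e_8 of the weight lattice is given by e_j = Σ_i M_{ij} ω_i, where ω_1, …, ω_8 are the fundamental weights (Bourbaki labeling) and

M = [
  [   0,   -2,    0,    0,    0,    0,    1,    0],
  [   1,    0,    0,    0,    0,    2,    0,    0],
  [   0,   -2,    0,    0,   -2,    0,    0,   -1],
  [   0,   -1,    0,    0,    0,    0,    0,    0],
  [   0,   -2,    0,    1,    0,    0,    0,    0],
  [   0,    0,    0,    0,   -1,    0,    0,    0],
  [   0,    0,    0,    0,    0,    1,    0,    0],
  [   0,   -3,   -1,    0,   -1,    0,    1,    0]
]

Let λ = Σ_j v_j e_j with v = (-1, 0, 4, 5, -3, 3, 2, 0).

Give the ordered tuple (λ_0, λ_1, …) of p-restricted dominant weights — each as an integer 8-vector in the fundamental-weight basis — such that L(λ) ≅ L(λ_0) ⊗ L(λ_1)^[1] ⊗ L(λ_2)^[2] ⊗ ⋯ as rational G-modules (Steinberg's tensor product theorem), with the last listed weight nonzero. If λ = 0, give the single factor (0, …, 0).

((2, 5, 6, 0, 5, 3, 3, 1),)

Converting to the ω-basis (c_i = row i of M dotted with v = (-1, 0, 4, 5, -3, 3, 2, 0)):
  c_1 = 0*-1 + -2*0 + 0*4 + 0*5 + 0*-3 + 0*3 + 1*2 + 0*0 = 2
  c_2 = 1*-1 + 0*0 + 0*4 + 0*5 + 0*-3 + 2*3 + 0*2 + 0*0 = 5
  c_3 = 0*-1 + -2*0 + 0*4 + 0*5 + -2*-3 + 0*3 + 0*2 + -1*0 = 6
  c_4 = 0*-1 + -1*0 + 0*4 + 0*5 + 0*-3 + 0*3 + 0*2 + 0*0 = 0
  c_5 = 0*-1 + -2*0 + 0*4 + 1*5 + 0*-3 + 0*3 + 0*2 + 0*0 = 5
  c_6 = 0*-1 + 0*0 + 0*4 + 0*5 + -1*-3 + 0*3 + 0*2 + 0*0 = 3
  c_7 = 0*-1 + 0*0 + 0*4 + 0*5 + 0*-3 + 1*3 + 0*2 + 0*0 = 3
  c_8 = 0*-1 + -3*0 + -1*4 + 0*5 + -1*-3 + 0*3 + 1*2 + 0*0 = 1
p = 7; digits c_i = Σ_j d_{ij}·7^j, 0 ≤ d_{ij} < 7:
  c_1 = 2 = 2·7^0
  c_2 = 5 = 5·7^0
  c_3 = 6 = 6·7^0
  c_4 = 0
  c_5 = 5 = 5·7^0
  c_6 = 3 = 3·7^0
  c_7 = 3 = 3·7^0
  c_8 = 1 = 1·7^0
Factor λ_0 = (2, 5, 6, 0, 5, 3, 3, 1)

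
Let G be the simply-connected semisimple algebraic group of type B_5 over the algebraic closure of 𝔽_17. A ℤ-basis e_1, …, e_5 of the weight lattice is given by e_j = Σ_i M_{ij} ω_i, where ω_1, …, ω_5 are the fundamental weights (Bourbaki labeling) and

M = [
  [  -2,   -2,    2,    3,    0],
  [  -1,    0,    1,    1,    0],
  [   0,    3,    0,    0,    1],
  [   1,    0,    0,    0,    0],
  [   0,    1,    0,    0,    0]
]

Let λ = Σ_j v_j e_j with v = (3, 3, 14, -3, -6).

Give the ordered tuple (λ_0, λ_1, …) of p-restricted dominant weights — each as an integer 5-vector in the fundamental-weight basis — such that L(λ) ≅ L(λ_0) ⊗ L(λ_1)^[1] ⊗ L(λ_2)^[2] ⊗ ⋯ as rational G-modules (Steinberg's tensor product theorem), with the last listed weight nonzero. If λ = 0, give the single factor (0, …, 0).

((7, 8, 3, 3, 3),)

Change of basis e → ω: c = M·v where v = (3, 3, 14, -3, -6):
  c_1 = (-2)·(3) + (-2)·(3) + 2·14 + (3)·(-3) + (0)·(-6) = 7
  c_2 = (-1)·(3) + 0·3 + 1·14 + (1)·(-3) + (0)·(-6) = 8
  c_3 = 0·3 + 3·3 + 0·14 + (0)·(-3) + (1)·(-6) = 3
  c_4 = 1·3 + 0·3 + 0·14 + (0)·(-3) + (0)·(-6) = 3
  c_5 = 0·3 + 1·3 + 0·14 + (0)·(-3) + (0)·(-6) = 3
Writing each c_i in base p = 17:
  c_1 = 7 = 7·17^0
  c_2 = 8 = 8·17^0
  c_3 = 3 = 3·17^0
  c_4 = 3 = 3·17^0
  c_5 = 3 = 3·17^0
λ_0 = (7, 8, 3, 3, 3)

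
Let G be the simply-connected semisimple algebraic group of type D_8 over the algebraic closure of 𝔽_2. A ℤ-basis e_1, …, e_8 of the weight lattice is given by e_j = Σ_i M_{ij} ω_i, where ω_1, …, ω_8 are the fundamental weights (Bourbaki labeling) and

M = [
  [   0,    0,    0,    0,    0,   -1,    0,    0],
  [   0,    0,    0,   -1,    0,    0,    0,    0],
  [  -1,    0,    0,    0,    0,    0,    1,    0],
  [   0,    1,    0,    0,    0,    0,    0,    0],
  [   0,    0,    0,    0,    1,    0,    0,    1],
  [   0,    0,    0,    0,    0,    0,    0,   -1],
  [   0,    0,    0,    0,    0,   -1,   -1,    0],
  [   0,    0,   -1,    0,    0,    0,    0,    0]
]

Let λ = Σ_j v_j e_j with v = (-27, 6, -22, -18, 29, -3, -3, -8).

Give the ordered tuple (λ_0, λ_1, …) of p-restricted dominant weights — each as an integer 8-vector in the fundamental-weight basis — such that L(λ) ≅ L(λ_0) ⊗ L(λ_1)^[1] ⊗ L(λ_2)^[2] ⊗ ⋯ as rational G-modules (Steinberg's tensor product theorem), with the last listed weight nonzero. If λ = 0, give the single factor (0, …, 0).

In the fundamental-weight basis, λ has coordinates c = M·v (v = (-27, 6, -22, -18, 29, -3, -3, -8)):
  c_1 = (0)·(-27) + 0·6 + (0)·(-22) + (0)·(-18) + 0·29 + (-1)·(-3) + (0)·(-3) + (0)·(-8) = 3
  c_2 = (0)·(-27) + 0·6 + (0)·(-22) + (-1)·(-18) + 0·29 + (0)·(-3) + (0)·(-3) + (0)·(-8) = 18
  c_3 = (-1)·(-27) + 0·6 + (0)·(-22) + (0)·(-18) + 0·29 + (0)·(-3) + (1)·(-3) + (0)·(-8) = 24
  c_4 = (0)·(-27) + 1·6 + (0)·(-22) + (0)·(-18) + 0·29 + (0)·(-3) + (0)·(-3) + (0)·(-8) = 6
  c_5 = (0)·(-27) + 0·6 + (0)·(-22) + (0)·(-18) + 1·29 + (0)·(-3) + (0)·(-3) + (1)·(-8) = 21
  c_6 = (0)·(-27) + 0·6 + (0)·(-22) + (0)·(-18) + 0·29 + (0)·(-3) + (0)·(-3) + (-1)·(-8) = 8
  c_7 = (0)·(-27) + 0·6 + (0)·(-22) + (0)·(-18) + 0·29 + (-1)·(-3) + (-1)·(-3) + (0)·(-8) = 6
  c_8 = (0)·(-27) + 0·6 + (-1)·(-22) + (0)·(-18) + 0·29 + (0)·(-3) + (0)·(-3) + (0)·(-8) = 22
Base-2 expansion of each c_i:
  c_1 = 3 = 1·2^0 + 1·2^1
  c_2 = 18 = 0·2^0 + 1·2^1 + 0·2^2 + 0·2^3 + 1·2^4
  c_3 = 24 = 0·2^0 + 0·2^1 + 0·2^2 + 1·2^3 + 1·2^4
  c_4 = 6 = 0·2^0 + 1·2^1 + 1·2^2
  c_5 = 21 = 1·2^0 + 0·2^1 + 1·2^2 + 0·2^3 + 1·2^4
  c_6 = 8 = 0·2^0 + 0·2^1 + 0·2^2 + 1·2^3
  c_7 = 6 = 0·2^0 + 1·2^1 + 1·2^2
  c_8 = 22 = 0·2^0 + 1·2^1 + 1·2^2 + 0·2^3 + 1·2^4
Factor λ_0 = (1, 0, 0, 0, 1, 0, 0, 0)
Factor λ_1 = (1, 1, 0, 1, 0, 0, 1, 1)
Factor λ_2 = (0, 0, 0, 1, 1, 0, 1, 1)
Factor λ_3 = (0, 0, 1, 0, 0, 1, 0, 0)
Factor λ_4 = (0, 1, 1, 0, 1, 0, 0, 1)

((1, 0, 0, 0, 1, 0, 0, 0), (1, 1, 0, 1, 0, 0, 1, 1), (0, 0, 0, 1, 1, 0, 1, 1), (0, 0, 1, 0, 0, 1, 0, 0), (0, 1, 1, 0, 1, 0, 0, 1))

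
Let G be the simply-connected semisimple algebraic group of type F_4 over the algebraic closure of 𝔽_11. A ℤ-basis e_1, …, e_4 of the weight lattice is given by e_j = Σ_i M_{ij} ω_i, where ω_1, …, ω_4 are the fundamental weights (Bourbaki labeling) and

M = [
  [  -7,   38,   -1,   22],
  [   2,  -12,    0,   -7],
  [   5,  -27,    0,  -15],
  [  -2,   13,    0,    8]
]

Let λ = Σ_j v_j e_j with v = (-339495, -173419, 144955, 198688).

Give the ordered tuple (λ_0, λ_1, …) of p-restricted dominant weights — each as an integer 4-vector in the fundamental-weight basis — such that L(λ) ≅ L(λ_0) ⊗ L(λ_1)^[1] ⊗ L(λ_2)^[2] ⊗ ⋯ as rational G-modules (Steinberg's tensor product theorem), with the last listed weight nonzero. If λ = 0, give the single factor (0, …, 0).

Converting to the ω-basis (c_i = row i of M dotted with v = (-339495, -173419, 144955, 198688)):
  c_1 = (-7)·(-339495) + (38)·(-173419) + (-1)·(144955) + (22)·(198688) = 12724
  c_2 = (2)·(-339495) + (-12)·(-173419) + (0)·(144955) + (-7)·(198688) = 11222
  c_3 = (5)·(-339495) + (-27)·(-173419) + (0)·(144955) + (-15)·(198688) = 4518
  c_4 = (-2)·(-339495) + (13)·(-173419) + (0)·(144955) + (8)·(198688) = 14047
Expand coordinatewise in base 11:
  c_1 = 12724 = 8·11^0 + 1·11^1 + 6·11^2 + 9·11^3
  c_2 = 11222 = 2·11^0 + 8·11^1 + 4·11^2 + 8·11^3
  c_3 = 4518 = 8·11^0 + 3·11^1 + 4·11^2 + 3·11^3
  c_4 = 14047 = 0·11^0 + 1·11^1 + 6·11^2 + 10·11^3
Factor λ_0 = (8, 2, 8, 0)
Factor λ_1 = (1, 8, 3, 1)
Factor λ_2 = (6, 4, 4, 6)
Factor λ_3 = (9, 8, 3, 10)

((8, 2, 8, 0), (1, 8, 3, 1), (6, 4, 4, 6), (9, 8, 3, 10))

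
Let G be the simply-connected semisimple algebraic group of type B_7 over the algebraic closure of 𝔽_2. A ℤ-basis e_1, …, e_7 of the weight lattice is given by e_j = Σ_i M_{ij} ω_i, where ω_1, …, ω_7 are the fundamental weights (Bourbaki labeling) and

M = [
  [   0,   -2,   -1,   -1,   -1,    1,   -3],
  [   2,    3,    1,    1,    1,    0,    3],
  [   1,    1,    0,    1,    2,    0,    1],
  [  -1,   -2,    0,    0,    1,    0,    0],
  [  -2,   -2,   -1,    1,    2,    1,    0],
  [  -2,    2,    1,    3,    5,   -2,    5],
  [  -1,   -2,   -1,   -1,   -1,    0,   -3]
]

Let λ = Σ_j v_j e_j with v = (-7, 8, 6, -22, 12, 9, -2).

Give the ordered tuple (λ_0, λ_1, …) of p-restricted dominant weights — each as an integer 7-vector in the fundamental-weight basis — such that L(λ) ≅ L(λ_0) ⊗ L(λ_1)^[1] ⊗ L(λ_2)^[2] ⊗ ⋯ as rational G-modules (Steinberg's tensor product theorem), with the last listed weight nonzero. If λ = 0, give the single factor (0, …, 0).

((1, 0, 1, 1, 1, 0, 1), (1, 0, 0, 1, 1, 1, 0))

Converting to the ω-basis (c_i = row i of M dotted with v = (-7, 8, 6, -22, 12, 9, -2)):
  c_1 = 0*-7 + -2*8 + -1*6 + -1*-22 + -1*12 + 1*9 + -3*-2 = 3
  c_2 = 2*-7 + 3*8 + 1*6 + 1*-22 + 1*12 + 0*9 + 3*-2 = 0
  c_3 = 1*-7 + 1*8 + 0*6 + 1*-22 + 2*12 + 0*9 + 1*-2 = 1
  c_4 = -1*-7 + -2*8 + 0*6 + 0*-22 + 1*12 + 0*9 + 0*-2 = 3
  c_5 = -2*-7 + -2*8 + -1*6 + 1*-22 + 2*12 + 1*9 + 0*-2 = 3
  c_6 = -2*-7 + 2*8 + 1*6 + 3*-22 + 5*12 + -2*9 + 5*-2 = 2
  c_7 = -1*-7 + -2*8 + -1*6 + -1*-22 + -1*12 + 0*9 + -3*-2 = 1
Expand coordinatewise in base 2:
  c_1 = 3 = 1·2^0 + 1·2^1
  c_2 = 0
  c_3 = 1 = 1·2^0
  c_4 = 3 = 1·2^0 + 1·2^1
  c_5 = 3 = 1·2^0 + 1·2^1
  c_6 = 2 = 0·2^0 + 1·2^1
  c_7 = 1 = 1·2^0
Factor λ_0 = (1, 0, 1, 1, 1, 0, 1)
Factor λ_1 = (1, 0, 0, 1, 1, 1, 0)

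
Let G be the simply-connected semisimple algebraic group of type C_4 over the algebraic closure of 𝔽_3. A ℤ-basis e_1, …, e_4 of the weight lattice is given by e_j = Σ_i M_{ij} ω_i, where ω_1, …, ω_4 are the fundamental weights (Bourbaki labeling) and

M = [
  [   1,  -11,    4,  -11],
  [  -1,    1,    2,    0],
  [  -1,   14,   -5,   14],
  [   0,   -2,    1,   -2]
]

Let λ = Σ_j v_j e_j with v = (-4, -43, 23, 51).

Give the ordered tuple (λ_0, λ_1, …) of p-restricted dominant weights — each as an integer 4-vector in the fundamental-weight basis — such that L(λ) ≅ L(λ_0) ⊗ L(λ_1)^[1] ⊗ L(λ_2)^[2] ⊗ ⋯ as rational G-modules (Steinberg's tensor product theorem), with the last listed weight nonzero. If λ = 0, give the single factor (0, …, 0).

Converting to the ω-basis (c_i = row i of M dotted with v = (-4, -43, 23, 51)):
  c_1 = 1*-4 + -11*-43 + 4*23 + -11*51 = 0
  c_2 = -1*-4 + 1*-43 + 2*23 + 0*51 = 7
  c_3 = -1*-4 + 14*-43 + -5*23 + 14*51 = 1
  c_4 = 0*-4 + -2*-43 + 1*23 + -2*51 = 7
Expand coordinatewise in base 3:
  c_1 = 0
  c_2 = 7 = 1·3^0 + 2·3^1
  c_3 = 1 = 1·3^0
  c_4 = 7 = 1·3^0 + 2·3^1
Factor λ_0 = (0, 1, 1, 1)
Factor λ_1 = (0, 2, 0, 2)

((0, 1, 1, 1), (0, 2, 0, 2))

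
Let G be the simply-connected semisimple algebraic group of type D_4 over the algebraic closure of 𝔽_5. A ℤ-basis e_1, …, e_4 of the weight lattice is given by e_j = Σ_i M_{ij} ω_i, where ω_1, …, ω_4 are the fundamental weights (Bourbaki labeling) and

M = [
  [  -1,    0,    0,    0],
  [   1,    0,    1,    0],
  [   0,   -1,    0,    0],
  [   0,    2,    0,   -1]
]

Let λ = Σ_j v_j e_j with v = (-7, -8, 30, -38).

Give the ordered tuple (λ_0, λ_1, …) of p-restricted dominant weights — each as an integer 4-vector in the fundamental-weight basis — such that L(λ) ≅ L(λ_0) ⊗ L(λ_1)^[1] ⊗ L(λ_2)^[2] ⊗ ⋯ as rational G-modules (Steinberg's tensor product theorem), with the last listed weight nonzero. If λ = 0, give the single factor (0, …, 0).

((2, 3, 3, 2), (1, 4, 1, 4))

Compute c_i = Σ_j M_{ij} v_j with v = (-7, -8, 30, -38):
  c_1 = -1*-7 + 0*-8 + 0*30 + 0*-38 = 7
  c_2 = 1*-7 + 0*-8 + 1*30 + 0*-38 = 23
  c_3 = 0*-7 + -1*-8 + 0*30 + 0*-38 = 8
  c_4 = 0*-7 + 2*-8 + 0*30 + -1*-38 = 22
p = 5; digits c_i = Σ_j d_{ij}·5^j, 0 ≤ d_{ij} < 5:
  c_1 = 7 = 2·5^0 + 1·5^1
  c_2 = 23 = 3·5^0 + 4·5^1
  c_3 = 8 = 3·5^0 + 1·5^1
  c_4 = 22 = 2·5^0 + 4·5^1
Factor λ_0 = (2, 3, 3, 2)
Factor λ_1 = (1, 4, 1, 4)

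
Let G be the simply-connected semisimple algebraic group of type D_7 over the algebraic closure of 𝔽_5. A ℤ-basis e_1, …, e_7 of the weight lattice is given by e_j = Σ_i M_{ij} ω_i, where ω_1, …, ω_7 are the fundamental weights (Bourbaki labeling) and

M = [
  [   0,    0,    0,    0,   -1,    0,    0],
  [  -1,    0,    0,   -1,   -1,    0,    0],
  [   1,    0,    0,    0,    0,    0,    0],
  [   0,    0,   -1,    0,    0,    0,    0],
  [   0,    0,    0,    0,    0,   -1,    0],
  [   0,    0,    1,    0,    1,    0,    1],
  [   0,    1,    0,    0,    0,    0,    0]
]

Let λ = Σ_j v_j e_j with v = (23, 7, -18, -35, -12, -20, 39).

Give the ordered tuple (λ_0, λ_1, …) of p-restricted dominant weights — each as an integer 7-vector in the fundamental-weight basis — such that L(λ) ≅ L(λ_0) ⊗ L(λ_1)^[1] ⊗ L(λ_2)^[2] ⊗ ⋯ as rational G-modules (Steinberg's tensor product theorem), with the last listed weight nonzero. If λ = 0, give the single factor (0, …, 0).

Change of basis e → ω: c = M·v where v = (23, 7, -18, -35, -12, -20, 39):
  c_1 = (0)·(23) + (0)·(7) + (0)·(-18) + (0)·(-35) + (-1)·(-12) + (0)·(-20) + (0)·(39) = 12
  c_2 = (-1)·(23) + (0)·(7) + (0)·(-18) + (-1)·(-35) + (-1)·(-12) + (0)·(-20) + (0)·(39) = 24
  c_3 = (1)·(23) + (0)·(7) + (0)·(-18) + (0)·(-35) + (0)·(-12) + (0)·(-20) + (0)·(39) = 23
  c_4 = (0)·(23) + (0)·(7) + (-1)·(-18) + (0)·(-35) + (0)·(-12) + (0)·(-20) + (0)·(39) = 18
  c_5 = (0)·(23) + (0)·(7) + (0)·(-18) + (0)·(-35) + (0)·(-12) + (-1)·(-20) + (0)·(39) = 20
  c_6 = (0)·(23) + (0)·(7) + (1)·(-18) + (0)·(-35) + (1)·(-12) + (0)·(-20) + (1)·(39) = 9
  c_7 = (0)·(23) + (1)·(7) + (0)·(-18) + (0)·(-35) + (0)·(-12) + (0)·(-20) + (0)·(39) = 7
p = 5; digits c_i = Σ_j d_{ij}·5^j, 0 ≤ d_{ij} < 5:
  c_1 = 12 = 2·5^0 + 2·5^1
  c_2 = 24 = 4·5^0 + 4·5^1
  c_3 = 23 = 3·5^0 + 4·5^1
  c_4 = 18 = 3·5^0 + 3·5^1
  c_5 = 20 = 0·5^0 + 4·5^1
  c_6 = 9 = 4·5^0 + 1·5^1
  c_7 = 7 = 2·5^0 + 1·5^1
λ_0 = (2, 4, 3, 3, 0, 4, 2)
λ_1 = (2, 4, 4, 3, 4, 1, 1)

((2, 4, 3, 3, 0, 4, 2), (2, 4, 4, 3, 4, 1, 1))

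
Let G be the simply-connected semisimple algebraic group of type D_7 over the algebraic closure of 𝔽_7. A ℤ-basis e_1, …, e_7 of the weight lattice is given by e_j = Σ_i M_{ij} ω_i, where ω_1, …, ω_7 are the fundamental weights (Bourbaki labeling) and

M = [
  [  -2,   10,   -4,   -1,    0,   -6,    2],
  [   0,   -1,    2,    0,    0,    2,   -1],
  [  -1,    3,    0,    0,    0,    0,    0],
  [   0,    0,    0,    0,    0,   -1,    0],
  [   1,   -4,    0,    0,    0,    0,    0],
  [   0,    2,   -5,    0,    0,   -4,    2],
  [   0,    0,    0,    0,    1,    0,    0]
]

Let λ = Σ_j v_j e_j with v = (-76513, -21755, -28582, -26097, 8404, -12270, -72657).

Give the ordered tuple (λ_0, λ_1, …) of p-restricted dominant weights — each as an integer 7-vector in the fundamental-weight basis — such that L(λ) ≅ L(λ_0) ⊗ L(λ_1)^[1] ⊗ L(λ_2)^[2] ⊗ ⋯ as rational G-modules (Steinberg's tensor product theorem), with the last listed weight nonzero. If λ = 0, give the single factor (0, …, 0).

((0, 3, 6, 6, 0, 2, 4), (6, 2, 3, 2, 3, 4, 3), (1, 0, 5, 5, 4, 1, 3), (5, 2, 4, 0, 2, 2, 3), (1, 5, 4, 5, 4, 1, 3))

Converting to the ω-basis (c_i = row i of M dotted with v = (-76513, -21755, -28582, -26097, 8404, -12270, -72657)):
  c_1 = (-2)·(-76513) + (10)·(-21755) + (-4)·(-28582) + (-1)·(-26097) + 0·8404 + (-6)·(-12270) + (2)·(-72657) = 4207
  c_2 = (0)·(-76513) + (-1)·(-21755) + (2)·(-28582) + (0)·(-26097) + 0·8404 + (2)·(-12270) + (-1)·(-72657) = 12708
  c_3 = (-1)·(-76513) + (3)·(-21755) + (0)·(-28582) + (0)·(-26097) + 0·8404 + (0)·(-12270) + (0)·(-72657) = 11248
  c_4 = (0)·(-76513) + (0)·(-21755) + (0)·(-28582) + (0)·(-26097) + 0·8404 + (-1)·(-12270) + (0)·(-72657) = 12270
  c_5 = (1)·(-76513) + (-4)·(-21755) + (0)·(-28582) + (0)·(-26097) + 0·8404 + (0)·(-12270) + (0)·(-72657) = 10507
  c_6 = (0)·(-76513) + (2)·(-21755) + (-5)·(-28582) + (0)·(-26097) + 0·8404 + (-4)·(-12270) + (2)·(-72657) = 3166
  c_7 = (0)·(-76513) + (0)·(-21755) + (0)·(-28582) + (0)·(-26097) + 1·8404 + (0)·(-12270) + (0)·(-72657) = 8404
Base-7 expansion of each c_i:
  c_1 = 4207 = 0·7^0 + 6·7^1 + 1·7^2 + 5·7^3 + 1·7^4
  c_2 = 12708 = 3·7^0 + 2·7^1 + 0·7^2 + 2·7^3 + 5·7^4
  c_3 = 11248 = 6·7^0 + 3·7^1 + 5·7^2 + 4·7^3 + 4·7^4
  c_4 = 12270 = 6·7^0 + 2·7^1 + 5·7^2 + 0·7^3 + 5·7^4
  c_5 = 10507 = 0·7^0 + 3·7^1 + 4·7^2 + 2·7^3 + 4·7^4
  c_6 = 3166 = 2·7^0 + 4·7^1 + 1·7^2 + 2·7^3 + 1·7^4
  c_7 = 8404 = 4·7^0 + 3·7^1 + 3·7^2 + 3·7^3 + 3·7^4
λ_0 = (0, 3, 6, 6, 0, 2, 4)
λ_1 = (6, 2, 3, 2, 3, 4, 3)
λ_2 = (1, 0, 5, 5, 4, 1, 3)
λ_3 = (5, 2, 4, 0, 2, 2, 3)
λ_4 = (1, 5, 4, 5, 4, 1, 3)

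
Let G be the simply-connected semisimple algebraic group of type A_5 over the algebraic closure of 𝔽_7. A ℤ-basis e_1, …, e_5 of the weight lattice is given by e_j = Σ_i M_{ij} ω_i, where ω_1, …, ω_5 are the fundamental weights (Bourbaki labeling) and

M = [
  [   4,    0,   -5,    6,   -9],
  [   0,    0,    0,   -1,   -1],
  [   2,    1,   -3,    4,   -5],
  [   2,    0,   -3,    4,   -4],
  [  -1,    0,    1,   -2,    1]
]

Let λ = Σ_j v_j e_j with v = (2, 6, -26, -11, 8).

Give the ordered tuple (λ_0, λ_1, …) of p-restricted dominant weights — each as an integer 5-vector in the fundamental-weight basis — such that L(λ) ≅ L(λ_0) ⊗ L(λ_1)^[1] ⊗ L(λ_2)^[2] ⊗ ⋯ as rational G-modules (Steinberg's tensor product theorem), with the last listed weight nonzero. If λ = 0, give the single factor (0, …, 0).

((0, 3, 4, 6, 2),)

ω-coordinates c = M·v, v = (2, 6, -26, -11, 8):
  c_1 = (4)·(2) + (0)·(6) + (-5)·(-26) + (6)·(-11) + (-9)·(8) = 0
  c_2 = (0)·(2) + (0)·(6) + (0)·(-26) + (-1)·(-11) + (-1)·(8) = 3
  c_3 = (2)·(2) + (1)·(6) + (-3)·(-26) + (4)·(-11) + (-5)·(8) = 4
  c_4 = (2)·(2) + (0)·(6) + (-3)·(-26) + (4)·(-11) + (-4)·(8) = 6
  c_5 = (-1)·(2) + (0)·(6) + (1)·(-26) + (-2)·(-11) + (1)·(8) = 2
Base-7 expansion of each c_i:
  c_1 = 0
  c_2 = 3 = 3·7^0
  c_3 = 4 = 4·7^0
  c_4 = 6 = 6·7^0
  c_5 = 2 = 2·7^0
Factor λ_0 = (0, 3, 4, 6, 2)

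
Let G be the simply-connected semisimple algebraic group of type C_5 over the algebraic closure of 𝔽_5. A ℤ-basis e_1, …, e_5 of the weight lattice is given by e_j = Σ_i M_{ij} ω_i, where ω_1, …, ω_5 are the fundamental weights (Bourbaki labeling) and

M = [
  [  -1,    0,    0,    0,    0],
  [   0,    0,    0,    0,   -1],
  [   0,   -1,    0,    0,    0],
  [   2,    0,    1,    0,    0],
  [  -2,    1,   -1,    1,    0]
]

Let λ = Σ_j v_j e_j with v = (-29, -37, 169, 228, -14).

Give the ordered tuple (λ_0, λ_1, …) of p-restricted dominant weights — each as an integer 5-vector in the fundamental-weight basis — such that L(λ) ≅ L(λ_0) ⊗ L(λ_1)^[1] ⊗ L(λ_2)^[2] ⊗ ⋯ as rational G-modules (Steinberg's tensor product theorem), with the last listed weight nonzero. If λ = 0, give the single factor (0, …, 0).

ω-coordinates c = M·v, v = (-29, -37, 169, 228, -14):
  c_1 = (-1)·(-29) + (0)·(-37) + 0·169 + 0·228 + (0)·(-14) = 29
  c_2 = (0)·(-29) + (0)·(-37) + 0·169 + 0·228 + (-1)·(-14) = 14
  c_3 = (0)·(-29) + (-1)·(-37) + 0·169 + 0·228 + (0)·(-14) = 37
  c_4 = (2)·(-29) + (0)·(-37) + 1·169 + 0·228 + (0)·(-14) = 111
  c_5 = (-2)·(-29) + (1)·(-37) + (-1)·(169) + 1·228 + (0)·(-14) = 80
Base-5 expansion of each c_i:
  c_1 = 29 = 4·5^0 + 0·5^1 + 1·5^2
  c_2 = 14 = 4·5^0 + 2·5^1
  c_3 = 37 = 2·5^0 + 2·5^1 + 1·5^2
  c_4 = 111 = 1·5^0 + 2·5^1 + 4·5^2
  c_5 = 80 = 0·5^0 + 1·5^1 + 3·5^2
Factor λ_0 = (4, 4, 2, 1, 0)
Factor λ_1 = (0, 2, 2, 2, 1)
Factor λ_2 = (1, 0, 1, 4, 3)

((4, 4, 2, 1, 0), (0, 2, 2, 2, 1), (1, 0, 1, 4, 3))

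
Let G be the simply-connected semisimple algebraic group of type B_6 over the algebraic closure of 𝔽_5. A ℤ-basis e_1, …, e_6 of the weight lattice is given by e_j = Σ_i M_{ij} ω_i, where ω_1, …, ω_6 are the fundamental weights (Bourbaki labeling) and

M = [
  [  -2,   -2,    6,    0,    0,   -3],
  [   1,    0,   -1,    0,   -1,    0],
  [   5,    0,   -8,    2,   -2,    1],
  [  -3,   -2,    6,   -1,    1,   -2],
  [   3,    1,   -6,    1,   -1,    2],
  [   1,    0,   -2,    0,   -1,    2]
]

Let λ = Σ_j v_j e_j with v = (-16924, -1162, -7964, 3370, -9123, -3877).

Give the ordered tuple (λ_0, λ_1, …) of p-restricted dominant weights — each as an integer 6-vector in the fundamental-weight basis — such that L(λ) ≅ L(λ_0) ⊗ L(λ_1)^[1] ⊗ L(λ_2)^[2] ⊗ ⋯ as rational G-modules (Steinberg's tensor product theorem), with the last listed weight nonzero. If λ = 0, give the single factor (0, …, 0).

Change of basis e → ω: c = M·v where v = (-16924, -1162, -7964, 3370, -9123, -3877):
  c_1 = (-2)·(-16924) + (-2)·(-1162) + (6)·(-7964) + (0)·(3370) + (0)·(-9123) + (-3)·(-3877) = 19
  c_2 = (1)·(-16924) + (0)·(-1162) + (-1)·(-7964) + (0)·(3370) + (-1)·(-9123) + (0)·(-3877) = 163
  c_3 = (5)·(-16924) + (0)·(-1162) + (-8)·(-7964) + (2)·(3370) + (-2)·(-9123) + (1)·(-3877) = 201
  c_4 = (-3)·(-16924) + (-2)·(-1162) + (6)·(-7964) + (-1)·(3370) + (1)·(-9123) + (-2)·(-3877) = 573
  c_5 = (3)·(-16924) + (1)·(-1162) + (-6)·(-7964) + (1)·(3370) + (-1)·(-9123) + (2)·(-3877) = 589
  c_6 = (1)·(-16924) + (0)·(-1162) + (-2)·(-7964) + (0)·(3370) + (-1)·(-9123) + (2)·(-3877) = 373
p = 5; digits c_i = Σ_j d_{ij}·5^j, 0 ≤ d_{ij} < 5:
  c_1 = 19 = 4·5^0 + 3·5^1
  c_2 = 163 = 3·5^0 + 2·5^1 + 1·5^2 + 1·5^3
  c_3 = 201 = 1·5^0 + 0·5^1 + 3·5^2 + 1·5^3
  c_4 = 573 = 3·5^0 + 4·5^1 + 2·5^2 + 4·5^3
  c_5 = 589 = 4·5^0 + 2·5^1 + 3·5^2 + 4·5^3
  c_6 = 373 = 3·5^0 + 4·5^1 + 4·5^2 + 2·5^3
λ_0 = (4, 3, 1, 3, 4, 3)
λ_1 = (3, 2, 0, 4, 2, 4)
λ_2 = (0, 1, 3, 2, 3, 4)
λ_3 = (0, 1, 1, 4, 4, 2)

((4, 3, 1, 3, 4, 3), (3, 2, 0, 4, 2, 4), (0, 1, 3, 2, 3, 4), (0, 1, 1, 4, 4, 2))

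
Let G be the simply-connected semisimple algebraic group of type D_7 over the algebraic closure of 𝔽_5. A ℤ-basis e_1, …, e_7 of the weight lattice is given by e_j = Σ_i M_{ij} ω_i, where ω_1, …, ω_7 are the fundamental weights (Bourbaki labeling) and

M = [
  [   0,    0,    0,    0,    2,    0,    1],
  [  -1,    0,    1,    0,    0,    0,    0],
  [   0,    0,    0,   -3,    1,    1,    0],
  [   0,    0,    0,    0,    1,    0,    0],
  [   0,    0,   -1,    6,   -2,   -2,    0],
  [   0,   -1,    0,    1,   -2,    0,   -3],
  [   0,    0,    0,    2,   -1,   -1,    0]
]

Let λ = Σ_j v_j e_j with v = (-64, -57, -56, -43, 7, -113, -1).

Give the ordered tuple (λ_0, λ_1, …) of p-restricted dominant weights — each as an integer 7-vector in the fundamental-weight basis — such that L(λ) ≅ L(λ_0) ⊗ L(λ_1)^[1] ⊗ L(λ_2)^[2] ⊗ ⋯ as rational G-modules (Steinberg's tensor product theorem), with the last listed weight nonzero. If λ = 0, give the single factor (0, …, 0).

Change of basis e → ω: c = M·v where v = (-64, -57, -56, -43, 7, -113, -1):
  c_1 = 0*-64 + 0*-57 + 0*-56 + 0*-43 + 2*7 + 0*-113 + 1*-1 = 13
  c_2 = -1*-64 + 0*-57 + 1*-56 + 0*-43 + 0*7 + 0*-113 + 0*-1 = 8
  c_3 = 0*-64 + 0*-57 + 0*-56 + -3*-43 + 1*7 + 1*-113 + 0*-1 = 23
  c_4 = 0*-64 + 0*-57 + 0*-56 + 0*-43 + 1*7 + 0*-113 + 0*-1 = 7
  c_5 = 0*-64 + 0*-57 + -1*-56 + 6*-43 + -2*7 + -2*-113 + 0*-1 = 10
  c_6 = 0*-64 + -1*-57 + 0*-56 + 1*-43 + -2*7 + 0*-113 + -3*-1 = 3
  c_7 = 0*-64 + 0*-57 + 0*-56 + 2*-43 + -1*7 + -1*-113 + 0*-1 = 20
Base-5 expansion of each c_i:
  c_1 = 13 = 3·5^0 + 2·5^1
  c_2 = 8 = 3·5^0 + 1·5^1
  c_3 = 23 = 3·5^0 + 4·5^1
  c_4 = 7 = 2·5^0 + 1·5^1
  c_5 = 10 = 0·5^0 + 2·5^1
  c_6 = 3 = 3·5^0
  c_7 = 20 = 0·5^0 + 4·5^1
Factor λ_0 = (3, 3, 3, 2, 0, 3, 0)
Factor λ_1 = (2, 1, 4, 1, 2, 0, 4)

((3, 3, 3, 2, 0, 3, 0), (2, 1, 4, 1, 2, 0, 4))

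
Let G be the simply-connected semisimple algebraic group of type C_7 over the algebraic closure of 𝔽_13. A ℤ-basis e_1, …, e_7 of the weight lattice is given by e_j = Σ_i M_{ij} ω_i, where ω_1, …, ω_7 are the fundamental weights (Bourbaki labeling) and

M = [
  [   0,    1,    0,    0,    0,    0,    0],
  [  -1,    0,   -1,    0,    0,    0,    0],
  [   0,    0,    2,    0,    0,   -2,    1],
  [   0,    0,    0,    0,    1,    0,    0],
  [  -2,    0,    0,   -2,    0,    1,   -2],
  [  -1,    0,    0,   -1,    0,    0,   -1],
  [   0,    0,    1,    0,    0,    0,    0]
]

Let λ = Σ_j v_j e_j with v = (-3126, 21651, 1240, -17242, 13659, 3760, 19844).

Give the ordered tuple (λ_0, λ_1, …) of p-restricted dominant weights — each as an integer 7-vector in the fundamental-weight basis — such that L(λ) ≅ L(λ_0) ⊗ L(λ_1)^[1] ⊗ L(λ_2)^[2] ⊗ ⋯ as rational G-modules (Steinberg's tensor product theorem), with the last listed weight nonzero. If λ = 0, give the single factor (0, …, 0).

Change of basis e → ω: c = M·v where v = (-3126, 21651, 1240, -17242, 13659, 3760, 19844):
  c_1 = 0*-3126 + 1*21651 + 0*1240 + 0*-17242 + 0*13659 + 0*3760 + 0*19844 = 21651
  c_2 = -1*-3126 + 0*21651 + -1*1240 + 0*-17242 + 0*13659 + 0*3760 + 0*19844 = 1886
  c_3 = 0*-3126 + 0*21651 + 2*1240 + 0*-17242 + 0*13659 + -2*3760 + 1*19844 = 14804
  c_4 = 0*-3126 + 0*21651 + 0*1240 + 0*-17242 + 1*13659 + 0*3760 + 0*19844 = 13659
  c_5 = -2*-3126 + 0*21651 + 0*1240 + -2*-17242 + 0*13659 + 1*3760 + -2*19844 = 4808
  c_6 = -1*-3126 + 0*21651 + 0*1240 + -1*-17242 + 0*13659 + 0*3760 + -1*19844 = 524
  c_7 = 0*-3126 + 0*21651 + 1*1240 + 0*-17242 + 0*13659 + 0*3760 + 0*19844 = 1240
p = 13; digits c_i = Σ_j d_{ij}·13^j, 0 ≤ d_{ij} < 13:
  c_1 = 21651 = 6·13^0 + 1·13^1 + 11·13^2 + 9·13^3
  c_2 = 1886 = 1·13^0 + 2·13^1 + 11·13^2
  c_3 = 14804 = 10·13^0 + 7·13^1 + 9·13^2 + 6·13^3
  c_4 = 13659 = 9·13^0 + 10·13^1 + 2·13^2 + 6·13^3
  c_5 = 4808 = 11·13^0 + 5·13^1 + 2·13^2 + 2·13^3
  c_6 = 524 = 4·13^0 + 1·13^1 + 3·13^2
  c_7 = 1240 = 5·13^0 + 4·13^1 + 7·13^2
λ_0 = (6, 1, 10, 9, 11, 4, 5)
λ_1 = (1, 2, 7, 10, 5, 1, 4)
λ_2 = (11, 11, 9, 2, 2, 3, 7)
λ_3 = (9, 0, 6, 6, 2, 0, 0)

((6, 1, 10, 9, 11, 4, 5), (1, 2, 7, 10, 5, 1, 4), (11, 11, 9, 2, 2, 3, 7), (9, 0, 6, 6, 2, 0, 0))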